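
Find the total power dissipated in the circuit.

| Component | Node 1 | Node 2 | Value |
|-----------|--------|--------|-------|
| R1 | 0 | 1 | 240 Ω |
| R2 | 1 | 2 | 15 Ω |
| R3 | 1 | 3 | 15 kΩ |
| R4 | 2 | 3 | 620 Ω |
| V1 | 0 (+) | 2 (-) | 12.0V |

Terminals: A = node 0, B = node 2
Nodal analysis, taking node 2 as the 0 V reference.
Source V1 fixes V_0 = 12 V.
KCL at each unknown node (sum of currents leaving = 0; resistances in Ω):
  Node 1: (V_1 - 12)/240 + (V_1 - 0)/15 + (V_1 - V_3)/15000 = 0
  Node 3: (V_3 - V_1)/15000 + (V_3 - 0)/620 = 0
Collecting terms (coefficients in siemens):
  0.0709·V_1 - 0.00006667·V_3 = 0.05
  0.00168·V_3 - 0.00006667·V_1 = 0
Determinant D = (0.0709)(0.00168) - (-0.00006667)(-0.00006667) = 0.0001191
V_1 = [(0.05)(0.00168) - (-0.00006667)(0)]/D = 0.7052 V
V_3 = [(0.0709)(0) - (0.05)(-0.00006667)]/D = 0.02799 V
Power in each resistor, P = (ΔV)²/R:
  P_R1 = (12 - 0.7052)²/240 = 0.5315 W
  P_R2 = (0.7052 - 0)²/15 = 0.03316 W
  P_R3 = (0.7052 - 0.02799)²/15000 = 0.00003058 W
  P_R4 = (0 - 0.02799)²/620 = 0.000001264 W
P_total = P_R1 + P_R2 + P_R3 + P_R4 = 0.5647 W

Final answer: 0.5647 W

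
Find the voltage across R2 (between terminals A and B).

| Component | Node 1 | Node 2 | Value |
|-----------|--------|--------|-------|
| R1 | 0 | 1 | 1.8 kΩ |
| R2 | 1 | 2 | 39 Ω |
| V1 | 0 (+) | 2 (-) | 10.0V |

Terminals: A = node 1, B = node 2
R1 and R2 are in series across V1 (node 0 → node 1 → node 2), and the output A–B is taken across R2, so this is a voltage divider.
Series current: I = V1/(R1 + R2) = 10/(1800 + 39) = 10/1839 = 0.005438 A
V_R2 = I × R2 = V1 × R2/(R1 + R2) = 10 × 39/1839 = 0.2121 V

Final answer: 0.2121 V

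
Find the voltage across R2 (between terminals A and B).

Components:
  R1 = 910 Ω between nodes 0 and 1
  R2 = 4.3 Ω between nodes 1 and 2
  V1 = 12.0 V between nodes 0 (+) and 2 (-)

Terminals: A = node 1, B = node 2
R1 and R2 are in series across V1 (node 0 → node 1 → node 2), and the output A–B is taken across R2, so this is a voltage divider.
Series current: I = V1/(R1 + R2) = 12/(910 + 4.3) = 12/914.3 = 0.01312 A
V_R2 = I × R2 = V1 × R2/(R1 + R2) = 12 × 4.3/914.3 = 0.05644 V

Final answer: 0.05644 V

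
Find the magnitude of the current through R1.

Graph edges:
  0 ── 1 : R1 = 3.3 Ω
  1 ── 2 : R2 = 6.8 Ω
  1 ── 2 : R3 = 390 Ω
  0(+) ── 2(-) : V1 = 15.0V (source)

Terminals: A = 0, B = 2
Nodal analysis, taking node 2 as the 0 V reference.
Source V1 fixes V_0 = 15 V.
KCL at each unknown node (sum of currents leaving = 0; resistances in Ω):
  Node 1: (V_1 - 15)/3.3 + (V_1 - 0)/6.8 + (V_1 - 0)/390 = 0
Collecting terms: 0.4527 × V_1 = 4.545  =>  V_1 = 10.04 V
I_R1 = (V_0 - V_1)/R1 = (15 - 10.04)/3.3 = 1.502 A
|I_R1| = 1.502 A

Final answer: |I_R1| = 1.502 A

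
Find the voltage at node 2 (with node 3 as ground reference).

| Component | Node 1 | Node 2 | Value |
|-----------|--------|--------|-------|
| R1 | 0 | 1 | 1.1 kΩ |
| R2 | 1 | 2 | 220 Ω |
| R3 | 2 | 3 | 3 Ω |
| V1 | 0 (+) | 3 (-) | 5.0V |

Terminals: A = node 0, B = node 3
Nodal analysis, taking node 3 as the 0 V reference.
Source V1 fixes V_0 = 5 V.
KCL at each unknown node (sum of currents leaving = 0; resistances in Ω):
  Node 1: (V_1 - 5)/1100 + (V_1 - V_2)/220 = 0
  Node 2: (V_2 - V_1)/220 + (V_2 - 0)/3 = 0
Collecting terms (coefficients in siemens):
  0.005455·V_1 - 0.004545·V_2 = 0.004545
  0.3379·V_2 - 0.004545·V_1 = 0
Determinant D = (0.005455)(0.3379) - (-0.004545)(-0.004545) = 0.001822
V_1 = [(0.004545)(0.3379) - (-0.004545)(0)]/D = 0.8428 V
V_2 = [(0.005455)(0) - (0.004545)(-0.004545)]/D = 0.01134 V
The requested potential is V_2 = 0.01134 V.

Final answer: V_2 = 0.01134 V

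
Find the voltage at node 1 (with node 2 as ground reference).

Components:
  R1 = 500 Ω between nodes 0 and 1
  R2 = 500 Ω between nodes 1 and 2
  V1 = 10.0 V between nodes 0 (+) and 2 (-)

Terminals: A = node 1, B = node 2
Nodal analysis, taking node 2 as the 0 V reference.
Source V1 fixes V_0 = 10 V.
KCL at each unknown node (sum of currents leaving = 0; resistances in Ω):
  Node 1: (V_1 - 10)/500 + (V_1 - 0)/500 = 0
Collecting terms: 0.004 × V_1 = 0.02  =>  V_1 = 5 V
The requested potential is V_1 = 5 V.

Final answer: V_1 = 5 V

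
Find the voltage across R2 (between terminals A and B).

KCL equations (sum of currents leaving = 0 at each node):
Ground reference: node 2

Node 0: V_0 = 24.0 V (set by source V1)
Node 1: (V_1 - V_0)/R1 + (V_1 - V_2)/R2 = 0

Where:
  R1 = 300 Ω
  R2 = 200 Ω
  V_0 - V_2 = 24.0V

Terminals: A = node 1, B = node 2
R1 and R2 are in series across V1 (node 0 → node 1 → node 2), and the output A–B is taken across R2, so this is a voltage divider.
Series current: I = V1/(R1 + R2) = 24/(300 + 200) = 24/500 = 0.048 A
V_R2 = I × R2 = V1 × R2/(R1 + R2) = 24 × 200/500 = 9.6 V

Final answer: 9.6 V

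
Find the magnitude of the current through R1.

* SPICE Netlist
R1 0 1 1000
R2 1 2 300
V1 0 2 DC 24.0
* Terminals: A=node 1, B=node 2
Nodal analysis, taking node 2 as the 0 V reference.
Source V1 fixes V_0 = 24 V.
KCL at each unknown node (sum of currents leaving = 0; resistances in Ω):
  Node 1: (V_1 - 24)/1000 + (V_1 - 0)/300 = 0
Collecting terms: 0.004333 × V_1 = 0.024  =>  V_1 = 5.538 V
I_R1 = (V_0 - V_1)/R1 = (24 - 5.538)/1000 = 0.01846 A
|I_R1| = 0.01846 A

Final answer: |I_R1| = 0.01846 A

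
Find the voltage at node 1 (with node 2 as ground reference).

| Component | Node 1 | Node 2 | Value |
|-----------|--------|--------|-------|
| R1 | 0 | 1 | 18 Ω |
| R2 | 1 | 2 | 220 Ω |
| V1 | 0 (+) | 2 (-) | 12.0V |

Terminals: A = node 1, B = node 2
Nodal analysis, taking node 2 as the 0 V reference.
Source V1 fixes V_0 = 12 V.
KCL at each unknown node (sum of currents leaving = 0; resistances in Ω):
  Node 1: (V_1 - 12)/18 + (V_1 - 0)/220 = 0
Collecting terms: 0.0601 × V_1 = 0.6667  =>  V_1 = 11.09 V
The requested potential is V_1 = 11.09 V.

Final answer: V_1 = 11.09 V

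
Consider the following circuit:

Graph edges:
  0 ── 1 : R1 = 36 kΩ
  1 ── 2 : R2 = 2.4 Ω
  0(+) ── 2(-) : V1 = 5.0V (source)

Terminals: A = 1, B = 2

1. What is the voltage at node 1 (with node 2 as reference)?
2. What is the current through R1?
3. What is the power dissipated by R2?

Nodal analysis, taking node 2 as the 0 V reference.
Source V1 fixes V_0 = 5 V.
KCL at each unknown node (sum of currents leaving = 0; resistances in Ω):
  Node 1: (V_1 - 5)/36000 + (V_1 - 0)/2.4 = 0
Collecting terms: 0.4167 × V_1 = 0.0001389  =>  V_1 = 0.0003333 V
Part 1:
  Read off the nodal solution: V_1 = 0.0003333 V
Part 2:
  I_R1 = (V_0 - V_1)/R1 = (5 - 0.0003333)/36000 = 0.0001389 A
  Magnitude: I_R1 = 0.0001389 A
Part 3:
  I_R2 = (V_1 - V_2)/R2 = (0.0003333 - 0)/2.4 = 0.0001389 A
  P_R2 = I_R2² × R2 = (0.0001389)² × 2.4 = 0.00000004629 W

Final answers:
1. V_1 = 0.0003333 V
2. I_R1 = 0.0001389 A
3. P_R2 = 4.629e-08 W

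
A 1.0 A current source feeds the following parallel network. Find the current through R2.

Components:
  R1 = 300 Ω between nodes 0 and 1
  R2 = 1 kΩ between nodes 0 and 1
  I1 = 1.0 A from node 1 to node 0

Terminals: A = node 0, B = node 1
All resistors sit directly between nodes 0 and 1, so they are in parallel and share one voltage V; the full source current 1 A splits among them.
1/R_par = 1/300 + 1/1000 = 0.004333 S  =>  R_par = 230.8 Ω
V = I × R_par = 1 × 230.8 = 230.8 V
I_R2 = V/R2 = 230.8/1000 = 0.2308 A

Final answer: 0.2308 A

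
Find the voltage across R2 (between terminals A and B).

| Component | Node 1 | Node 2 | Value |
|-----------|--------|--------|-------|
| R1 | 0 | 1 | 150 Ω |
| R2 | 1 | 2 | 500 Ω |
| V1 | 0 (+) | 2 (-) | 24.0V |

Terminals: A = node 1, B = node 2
R1 and R2 are in series across V1 (node 0 → node 1 → node 2), and the output A–B is taken across R2, so this is a voltage divider.
Series current: I = V1/(R1 + R2) = 24/(150 + 500) = 24/650 = 0.03692 A
V_R2 = I × R2 = V1 × R2/(R1 + R2) = 24 × 500/650 = 18.46 V

Final answer: 18.46 V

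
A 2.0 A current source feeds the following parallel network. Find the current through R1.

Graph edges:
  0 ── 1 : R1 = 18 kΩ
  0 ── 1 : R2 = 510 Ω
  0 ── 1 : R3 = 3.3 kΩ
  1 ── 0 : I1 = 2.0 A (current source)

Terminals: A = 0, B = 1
All resistors sit directly between nodes 0 and 1, so they are in parallel and share one voltage V; the full source current 2 A splits among them.
1/R_par = 1/18000 + 1/510 + 1/3300 = 0.002319 S  =>  R_par = 431.2 Ω
V = I × R_par = 2 × 431.2 = 862.3 V
I_R1 = V/R1 = 862.3/18000 = 0.04791 A

Final answer: 0.04791 A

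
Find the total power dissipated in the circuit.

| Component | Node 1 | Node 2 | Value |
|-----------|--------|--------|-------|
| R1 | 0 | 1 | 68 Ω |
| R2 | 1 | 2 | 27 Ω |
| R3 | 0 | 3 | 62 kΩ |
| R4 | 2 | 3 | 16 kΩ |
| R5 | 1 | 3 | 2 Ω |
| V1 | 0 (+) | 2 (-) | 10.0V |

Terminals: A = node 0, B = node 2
Nodal analysis, taking node 2 as the 0 V reference.
Source V1 fixes V_0 = 10 V.
KCL at each unknown node (sum of currents leaving = 0; resistances in Ω):
  Node 1: (V_1 - 10)/68 + (V_1 - 0)/27 + (V_1 - V_3)/2 = 0
  Node 3: (V_3 - 10)/62000 + (V_3 - 0)/16000 + (V_3 - V_1)/2 = 0
Collecting terms (coefficients in siemens):
  0.5517·V_1 - 0.5·V_3 = 0.1471
  0.5001·V_3 - 0.5·V_1 = 0.0001613
Determinant D = (0.5517)(0.5001) - (-0.5)(-0.5) = 0.02591
V_1 = [(0.1471)(0.5001) - (-0.5)(0.0001613)]/D = 2.841 V
V_3 = [(0.5517)(0.0001613) - (0.1471)(-0.5)]/D = 2.841 V
Power in each resistor, P = (ΔV)²/R:
  P_R1 = (10 - 2.841)²/68 = 0.7537 W
  P_R2 = (2.841 - 0)²/27 = 0.2989 W
  P_R3 = (10 - 2.841)²/62000 = 0.0008267 W
  P_R4 = (0 - 2.841)²/16000 = 0.0005044 W
  P_R5 = (2.841 - 2.841)²/2 = 0.000000007707 W
P_total = P_R1 + P_R2 + P_R3 + P_R4 + P_R5 = 1.054 W

Final answer: 1.054 W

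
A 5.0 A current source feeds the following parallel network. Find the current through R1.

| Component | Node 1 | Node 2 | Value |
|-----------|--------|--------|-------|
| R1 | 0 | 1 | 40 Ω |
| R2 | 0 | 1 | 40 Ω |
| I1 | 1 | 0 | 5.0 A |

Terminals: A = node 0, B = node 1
All resistors sit directly between nodes 0 and 1, so they are in parallel and share one voltage V; the full source current 5 A splits among them.
1/R_par = 1/40 + 1/40 = 0.05 S  =>  R_par = 20 Ω
V = I × R_par = 5 × 20 = 100 V
I_R1 = V/R1 = 100/40 = 2.5 A

Final answer: 2.5 A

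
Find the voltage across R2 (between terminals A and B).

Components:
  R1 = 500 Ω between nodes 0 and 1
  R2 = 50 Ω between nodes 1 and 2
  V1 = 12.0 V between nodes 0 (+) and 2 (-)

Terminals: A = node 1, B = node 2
R1 and R2 are in series across V1 (node 0 → node 1 → node 2), and the output A–B is taken across R2, so this is a voltage divider.
Series current: I = V1/(R1 + R2) = 12/(500 + 50) = 12/550 = 0.02182 A
V_R2 = I × R2 = V1 × R2/(R1 + R2) = 12 × 50/550 = 1.091 V

Final answer: 1.091 V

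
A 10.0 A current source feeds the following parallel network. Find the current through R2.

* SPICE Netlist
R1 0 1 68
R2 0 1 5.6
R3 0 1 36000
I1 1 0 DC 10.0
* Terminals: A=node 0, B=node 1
All resistors sit directly between nodes 0 and 1, so they are in parallel and share one voltage V; the full source current 10 A splits among them.
1/R_par = 1/68 + 1/5.6 + 1/36000 = 0.1933 S  =>  R_par = 5.173 Ω
V = I × R_par = 10 × 5.173 = 51.73 V
I_R2 = V/R2 = 51.73/5.6 = 9.238 A

Final answer: 9.238 A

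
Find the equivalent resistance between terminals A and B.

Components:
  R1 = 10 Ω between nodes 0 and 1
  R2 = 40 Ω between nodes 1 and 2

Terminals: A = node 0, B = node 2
Reduce the network between node 0 (A) and node 2 (B) by series/parallel combination:
  Rs1 = R1 + R2 (series, joined only at node 1) = 10 + 40 = 50 Ω
R_eq = 50 Ω

Final answer: 50 Ω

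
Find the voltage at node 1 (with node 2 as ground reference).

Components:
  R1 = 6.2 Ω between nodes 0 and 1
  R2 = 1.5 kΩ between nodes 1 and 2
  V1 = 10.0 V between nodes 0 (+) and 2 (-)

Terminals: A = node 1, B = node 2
Nodal analysis, taking node 2 as the 0 V reference.
Source V1 fixes V_0 = 10 V.
KCL at each unknown node (sum of currents leaving = 0; resistances in Ω):
  Node 1: (V_1 - 10)/6.2 + (V_1 - 0)/1500 = 0
Collecting terms: 0.162 × V_1 = 1.613  =>  V_1 = 9.959 V
The requested potential is V_1 = 9.959 V.

Final answer: V_1 = 9.959 V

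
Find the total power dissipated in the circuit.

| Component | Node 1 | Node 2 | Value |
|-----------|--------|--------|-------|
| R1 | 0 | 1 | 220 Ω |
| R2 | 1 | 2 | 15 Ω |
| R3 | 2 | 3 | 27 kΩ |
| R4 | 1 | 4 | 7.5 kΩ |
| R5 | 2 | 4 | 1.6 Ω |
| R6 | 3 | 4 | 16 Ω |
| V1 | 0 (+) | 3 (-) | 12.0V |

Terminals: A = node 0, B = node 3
Nodal analysis, taking node 3 as the 0 V reference.
Source V1 fixes V_0 = 12 V.
KCL at each unknown node (sum of currents leaving = 0; resistances in Ω):
  Node 1: (V_1 - 12)/220 + (V_1 - V_2)/15 + (V_1 - V_4)/7500 = 0
  Node 2: (V_2 - V_1)/15 + (V_2 - 0)/27000 + (V_2 - V_4)/1.6 = 0
  Node 4: (V_4 - V_1)/7500 + (V_4 - V_2)/1.6 + (V_4 - 0)/16 = 0
Collecting terms (coefficients in siemens):
  0.07135·V_1 - 0.06667·V_2 - 0.0001333·V_4 = 0.05455
  0.6917·V_2 - 0.06667·V_1 - 0.625·V_4 = 0
  0.6876·V_4 - 0.0001333·V_1 - 0.625·V_2 = 0
Solving these 3 simultaneous equations (Gaussian elimination) gives:
  V_1 = 1.547 V, V_2 = 0.8356 V, V_4 = 0.7597 V
Power in each resistor, P = (ΔV)²/R:
  P_R1 = (12 - 1.547)²/220 = 0.4967 W
  P_R2 = (1.547 - 0.8356)²/15 = 0.03372 W
  P_R3 = (0.8356 - 0)²/27000 = 0.00002586 W
  P_R4 = (1.547 - 0.7597)²/7500 = 0.00008257 W
  P_R5 = (0.8356 - 0.7597)²/1.6 = 0.003592 W
  P_R6 = (0 - 0.7597)²/16 = 0.03608 W
P_total = P_R1 + P_R2 + P_R3 + P_R4 + P_R5 + P_R6 = 0.5702 W

Final answer: 0.5702 W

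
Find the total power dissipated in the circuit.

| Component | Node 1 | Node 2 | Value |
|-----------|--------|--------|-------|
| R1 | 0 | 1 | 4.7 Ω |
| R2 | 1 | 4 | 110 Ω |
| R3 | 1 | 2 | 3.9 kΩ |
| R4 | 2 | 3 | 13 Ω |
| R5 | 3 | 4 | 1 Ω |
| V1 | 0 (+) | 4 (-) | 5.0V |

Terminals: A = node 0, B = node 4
Nodal analysis, taking node 4 as the 0 V reference.
Source V1 fixes V_0 = 5 V.
KCL at each unknown node (sum of currents leaving = 0; resistances in Ω):
  Node 1: (V_1 - 5)/4.7 + (V_1 - 0)/110 + (V_1 - V_2)/3900 = 0
  Node 2: (V_2 - V_1)/3900 + (V_2 - V_3)/13 = 0
  Node 3: (V_3 - V_2)/13 + (V_3 - 0)/1 = 0
Collecting terms (coefficients in siemens):
  0.2221·V_1 - 0.0002564·V_2 = 1.064
  0.07718·V_2 - 0.0002564·V_1 - 0.07692·V_3 = 0
  1.077·V_3 - 0.07692·V_2 = 0
Solving these 3 simultaneous equations (Gaussian elimination) gives:
  V_1 = 4.79 V, V_2 = 0.01713 V, V_3 = 0.001224 V
Power in each resistor, P = (ΔV)²/R:
  P_R1 = (5 - 4.79)²/4.7 = 0.009419 W
  P_R2 = (4.79 - 0)²/110 = 0.2085 W
  P_R3 = (4.79 - 0.01713)²/3900 = 0.00584 W
  P_R4 = (0.01713 - 0.001224)²/13 = 0.00001947 W
  P_R5 = (0.001224 - 0)²/1 = 0.000001497 W
P_total = P_R1 + P_R2 + P_R3 + P_R4 + P_R5 = 0.2238 W

Final answer: 0.2238 W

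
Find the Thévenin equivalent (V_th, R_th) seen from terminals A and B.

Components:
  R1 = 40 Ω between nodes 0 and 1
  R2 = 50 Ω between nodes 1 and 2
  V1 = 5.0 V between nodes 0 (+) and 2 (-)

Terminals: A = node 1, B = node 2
Step 1 — V_th is the open-circuit voltage V_A - V_B (nothing connected across the terminals).
Nodal analysis, taking node 2 as the 0 V reference.
Source V1 fixes V_0 = 5 V.
KCL at each unknown node (sum of currents leaving = 0; resistances in Ω):
  Node 1: (V_1 - 5)/40 + (V_1 - 0)/50 = 0
Collecting terms: 0.045 × V_1 = 0.125  =>  V_1 = 2.778 V
V_th = V_1 - V_2 = 2.778 - 0 = 2.778 V
Step 2 — R_th: zero the source — replace V1 by a short circuit (node 2 merges into node 0) — and find the resistance seen between A (node 1) and B (node 0).
Reduce the network between node 1 (A) and node 0 (B) by series/parallel combination:
  Rp1 = R1 ‖ R2 (parallel, both between nodes 0 and 1) = 1/(1/40 + 1/50) = 22.22 Ω
R_th = 22.22 Ω

Final answer: V_th = 2.778 V, R_th = 22.22 Ω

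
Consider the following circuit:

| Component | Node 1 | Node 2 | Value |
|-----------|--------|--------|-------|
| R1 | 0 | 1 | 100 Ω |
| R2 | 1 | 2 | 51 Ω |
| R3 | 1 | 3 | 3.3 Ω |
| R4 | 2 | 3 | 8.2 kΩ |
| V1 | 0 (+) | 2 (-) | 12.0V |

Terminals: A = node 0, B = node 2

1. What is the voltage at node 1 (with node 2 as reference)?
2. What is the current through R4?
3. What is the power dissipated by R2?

Nodal analysis, taking node 2 as the 0 V reference.
Source V1 fixes V_0 = 12 V.
KCL at each unknown node (sum of currents leaving = 0; resistances in Ω):
  Node 1: (V_1 - 12)/100 + (V_1 - 0)/51 + (V_1 - V_3)/3.3 = 0
  Node 3: (V_3 - V_1)/3.3 + (V_3 - 0)/8200 = 0
Collecting terms (coefficients in siemens):
  0.3326·V_1 - 0.303·V_3 = 0.12
  0.3032·V_3 - 0.303·V_1 = 0
Determinant D = (0.3326)(0.3032) - (-0.303)(-0.303) = 0.009013
V_1 = [(0.12)(0.3032) - (-0.303)(0)]/D = 4.036 V
V_3 = [(0.3326)(0) - (0.12)(-0.303)]/D = 4.035 V
Part 1:
  Read off the nodal solution: V_1 = 4.036 V
Part 2:
  I_R4 = (V_2 - V_3)/R4 = (0 - 4.035)/8200 = -0.000492 A
  Magnitude: I_R4 = 0.000492 A
Part 3:
  I_R2 = (V_1 - V_2)/R2 = (4.036 - 0)/51 = 0.07914 A
  P_R2 = I_R2² × R2 = (0.07914)² × 51 = 0.3195 W

Final answers:
1. V_1 = 4.036 V
2. I_R4 = 0.000492 A
3. P_R2 = 0.3195 W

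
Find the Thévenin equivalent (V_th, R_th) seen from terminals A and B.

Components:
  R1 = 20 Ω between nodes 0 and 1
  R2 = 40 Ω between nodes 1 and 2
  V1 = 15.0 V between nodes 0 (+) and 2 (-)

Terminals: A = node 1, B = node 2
Step 1 — V_th is the open-circuit voltage V_A - V_B (nothing connected across the terminals).
Nodal analysis, taking node 2 as the 0 V reference.
Source V1 fixes V_0 = 15 V.
KCL at each unknown node (sum of currents leaving = 0; resistances in Ω):
  Node 1: (V_1 - 15)/20 + (V_1 - 0)/40 = 0
Collecting terms: 0.075 × V_1 = 0.75  =>  V_1 = 10 V
V_th = V_1 - V_2 = 10 - 0 = 10 V
Step 2 — R_th: zero the source — replace V1 by a short circuit (node 2 merges into node 0) — and find the resistance seen between A (node 1) and B (node 0).
Reduce the network between node 1 (A) and node 0 (B) by series/parallel combination:
  Rp1 = R1 ‖ R2 (parallel, both between nodes 0 and 1) = 1/(1/20 + 1/40) = 13.33 Ω
R_th = 13.33 Ω

Final answer: V_th = 10 V, R_th = 13.33 Ω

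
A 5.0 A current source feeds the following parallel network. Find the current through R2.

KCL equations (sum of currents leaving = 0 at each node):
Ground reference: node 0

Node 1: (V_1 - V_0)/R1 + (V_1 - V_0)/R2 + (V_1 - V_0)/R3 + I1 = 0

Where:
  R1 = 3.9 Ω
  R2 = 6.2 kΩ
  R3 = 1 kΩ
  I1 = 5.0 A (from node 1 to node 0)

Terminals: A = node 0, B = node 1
All resistors sit directly between nodes 0 and 1, so they are in parallel and share one voltage V; the full source current 5 A splits among them.
1/R_par = 1/3.9 + 1/6200 + 1/1000 = 0.2576 S  =>  R_par = 3.882 Ω
V = I × R_par = 5 × 3.882 = 19.41 V
I_R2 = V/R2 = 19.41/6200 = 0.003131 A

Final answer: 0.003131 A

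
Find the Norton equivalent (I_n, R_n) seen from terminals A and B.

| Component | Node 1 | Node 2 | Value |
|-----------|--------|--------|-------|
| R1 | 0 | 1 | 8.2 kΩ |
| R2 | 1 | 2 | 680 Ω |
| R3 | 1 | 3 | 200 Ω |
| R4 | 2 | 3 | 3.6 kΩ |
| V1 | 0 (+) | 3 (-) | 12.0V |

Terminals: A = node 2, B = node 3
Find the Thévenin equivalent first; then I_n = V_th/R_th and R_n = R_th.
Step 1 — V_th is the open-circuit voltage V_A - V_B (nothing connected across the terminals).
Nodal analysis, taking node 3 as the 0 V reference.
Source V1 fixes V_0 = 12 V.
KCL at each unknown node (sum of currents leaving = 0; resistances in Ω):
  Node 1: (V_1 - 12)/8200 + (V_1 - V_2)/680 + (V_1 - 0)/200 = 0
  Node 2: (V_2 - V_1)/680 + (V_2 - 0)/3600 = 0
Collecting terms (coefficients in siemens):
  0.006593·V_1 - 0.001471·V_2 = 0.001463
  0.001748·V_2 - 0.001471·V_1 = 0
Determinant D = (0.006593)(0.001748) - (-0.001471)(-0.001471) = 0.000009364
V_1 = [(0.001463)(0.001748) - (-0.001471)(0)]/D = 0.2732 V
V_2 = [(0.006593)(0) - (0.001463)(-0.001471)]/D = 0.2298 V
V_th = V_2 - V_3 = 0.2298 - 0 = 0.2298 V
Step 2 — R_th: zero the source — replace V1 by a short circuit (node 3 merges into node 0) — and find the resistance seen between A (node 2) and B (node 0).
Reduce the network between node 2 (A) and node 0 (B) by series/parallel combination:
  Rp1 = R1 ‖ R3 (parallel, both between nodes 0 and 1) = 1/(1/8200 + 1/200) = 195.2 Ω
  Rs1 = R2 + Rp1 (series, joined only at node 1) = 680 + 195.2 = 875.2 Ω
  Rp2 = R4 ‖ Rs1 (parallel, both between nodes 0 and 2) = 1/(1/3600 + 1/875.2) = 704.1 Ω
R_th = 704.1 Ω
I_n = V_th/R_th = 0.2298/704.1 = 0.0003264 A, and R_n = R_th = 704.1 Ω

Final answer: I_n = 0.0003264 A, R_n = 704.1 Ω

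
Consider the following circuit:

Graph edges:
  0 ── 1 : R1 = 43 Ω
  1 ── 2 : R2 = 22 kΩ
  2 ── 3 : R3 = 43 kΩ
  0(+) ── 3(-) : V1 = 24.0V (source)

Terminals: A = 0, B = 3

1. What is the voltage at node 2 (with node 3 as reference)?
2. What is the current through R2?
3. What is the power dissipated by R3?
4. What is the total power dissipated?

Nodal analysis, taking node 3 as the 0 V reference.
Source V1 fixes V_0 = 24 V.
KCL at each unknown node (sum of currents leaving = 0; resistances in Ω):
  Node 1: (V_1 - 24)/43 + (V_1 - V_2)/22000 = 0
  Node 2: (V_2 - V_1)/22000 + (V_2 - 0)/43000 = 0
Collecting terms (coefficients in siemens):
  0.0233·V_1 - 0.00004545·V_2 = 0.5581
  0.00006871·V_2 - 0.00004545·V_1 = 0
Determinant D = (0.0233)(0.00006871) - (-0.00004545)(-0.00004545) = 0.000001599
V_1 = [(0.5581)(0.00006871) - (-0.00004545)(0)]/D = 23.98 V
V_2 = [(0.0233)(0) - (0.5581)(-0.00004545)]/D = 15.87 V
Part 1:
  Read off the nodal solution: V_2 = 15.87 V
Part 2:
  I_R2 = (V_1 - V_2)/R2 = (23.98 - 15.87)/22000 = 0.000369 A
  Magnitude: I_R2 = 0.000369 A
Part 3:
  I_R3 = (V_2 - V_3)/R3 = (15.87 - 0)/43000 = 0.000369 A
  P_R3 = I_R3² × R3 = (0.000369)² × 43000 = 0.005855 W
Part 4:
  Power in each resistor, P = (ΔV)²/R:
    P_R1 = (24 - 23.98)²/43 = 0.000005855 W
    P_R2 = (23.98 - 15.87)²/22000 = 0.002995 W
    P_R3 = (15.87 - 0)²/43000 = 0.005855 W
  P_total = P_R1 + P_R2 + P_R3 = 0.008856 W

Final answers:
1. V_2 = 15.87 V
2. I_R2 = 0.000369 A
3. P_R3 = 0.005855 W
4. P_total = 0.008856 W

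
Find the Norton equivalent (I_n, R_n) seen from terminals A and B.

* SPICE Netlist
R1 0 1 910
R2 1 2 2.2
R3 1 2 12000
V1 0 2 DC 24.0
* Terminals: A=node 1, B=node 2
Find the Thévenin equivalent first; then I_n = V_th/R_th and R_n = R_th.
Step 1 — V_th is the open-circuit voltage V_A - V_B (nothing connected across the terminals).
Nodal analysis, taking node 2 as the 0 V reference.
Source V1 fixes V_0 = 24 V.
KCL at each unknown node (sum of currents leaving = 0; resistances in Ω):
  Node 1: (V_1 - 24)/910 + (V_1 - 0)/2.2 + (V_1 - 0)/12000 = 0
Collecting terms: 0.4557 × V_1 = 0.02637  =>  V_1 = 0.05787 V
V_th = V_1 - V_2 = 0.05787 - 0 = 0.05787 V
Step 2 — R_th: zero the source — replace V1 by a short circuit (node 2 merges into node 0) — and find the resistance seen between A (node 1) and B (node 0).
Reduce the network between node 1 (A) and node 0 (B) by series/parallel combination:
  Rp1 = R1 ‖ R2 ‖ R3 (parallel, all between nodes 0 and 1) = 1/(1/910 + 1/2.2 + 1/12000) = 2.194 Ω
R_th = 2.194 Ω
I_n = V_th/R_th = 0.05787/2.194 = 0.02637 A, and R_n = R_th = 2.194 Ω

Final answer: I_n = 0.02637 A, R_n = 2.194 Ω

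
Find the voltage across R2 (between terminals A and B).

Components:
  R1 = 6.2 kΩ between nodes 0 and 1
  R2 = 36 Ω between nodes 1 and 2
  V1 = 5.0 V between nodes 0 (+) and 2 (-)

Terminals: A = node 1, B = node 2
R1 and R2 are in series across V1 (node 0 → node 1 → node 2), and the output A–B is taken across R2, so this is a voltage divider.
Series current: I = V1/(R1 + R2) = 5/(6200 + 36) = 5/6236 = 0.0008018 A
V_R2 = I × R2 = V1 × R2/(R1 + R2) = 5 × 36/6236 = 0.02886 V

Final answer: 0.02886 V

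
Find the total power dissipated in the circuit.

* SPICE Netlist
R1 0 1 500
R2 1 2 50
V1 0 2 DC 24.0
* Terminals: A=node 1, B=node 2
Nodal analysis, taking node 2 as the 0 V reference.
Source V1 fixes V_0 = 24 V.
KCL at each unknown node (sum of currents leaving = 0; resistances in Ω):
  Node 1: (V_1 - 24)/500 + (V_1 - 0)/50 = 0
Collecting terms: 0.022 × V_1 = 0.048  =>  V_1 = 2.182 V
Power in each resistor, P = (ΔV)²/R:
  P_R1 = (24 - 2.182)²/500 = 0.9521 W
  P_R2 = (2.182 - 0)²/50 = 0.09521 W
P_total = P_R1 + P_R2 = 1.047 W

Final answer: 1.047 W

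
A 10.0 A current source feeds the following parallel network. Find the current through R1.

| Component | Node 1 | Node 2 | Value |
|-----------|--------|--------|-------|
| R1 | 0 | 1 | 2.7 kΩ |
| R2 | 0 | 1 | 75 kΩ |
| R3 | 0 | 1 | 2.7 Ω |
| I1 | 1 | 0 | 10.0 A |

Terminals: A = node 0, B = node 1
All resistors sit directly between nodes 0 and 1, so they are in parallel and share one voltage V; the full source current 10 A splits among them.
1/R_par = 1/2700 + 1/75000 + 1/2.7 = 0.3708 S  =>  R_par = 2.697 Ω
V = I × R_par = 10 × 2.697 = 26.97 V
I_R1 = V/R1 = 26.97/2700 = 0.00999 A

Final answer: 0.00999 A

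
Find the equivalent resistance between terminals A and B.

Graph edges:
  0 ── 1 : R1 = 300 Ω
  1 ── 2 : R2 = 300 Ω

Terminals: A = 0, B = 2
Reduce the network between node 0 (A) and node 2 (B) by series/parallel combination:
  Rs1 = R1 + R2 (series, joined only at node 1) = 300 + 300 = 600 Ω
R_eq = 600 Ω

Final answer: 600 Ω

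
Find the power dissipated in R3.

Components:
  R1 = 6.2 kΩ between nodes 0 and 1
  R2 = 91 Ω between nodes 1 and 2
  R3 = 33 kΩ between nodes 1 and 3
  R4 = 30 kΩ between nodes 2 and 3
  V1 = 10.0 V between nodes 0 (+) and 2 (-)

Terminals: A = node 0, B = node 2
Nodal analysis, taking node 2 as the 0 V reference.
Source V1 fixes V_0 = 10 V.
KCL at each unknown node (sum of currents leaving = 0; resistances in Ω):
  Node 1: (V_1 - 10)/6200 + (V_1 - 0)/91 + (V_1 - V_3)/33000 = 0
  Node 3: (V_3 - V_1)/33000 + (V_3 - 0)/30000 = 0
Collecting terms (coefficients in siemens):
  0.01118·V_1 - 0.0000303·V_3 = 0.001613
  0.00006364·V_3 - 0.0000303·V_1 = 0
Determinant D = (0.01118)(0.00006364) - (-0.0000303)(-0.0000303) = 0.0000007106
V_1 = [(0.001613)(0.00006364) - (-0.0000303)(0)]/D = 0.1444 V
V_3 = [(0.01118)(0) - (0.001613)(-0.0000303)]/D = 0.06878 V
I_R3 = (V_1 - V_3)/R3 = (0.1444 - 0.06878)/33000 = 0.000002293 A
P_R3 = I_R3² × R3 = (0.000002293)² × 33000 = 0.0000001735 W

Final answer: 1.735e-07 W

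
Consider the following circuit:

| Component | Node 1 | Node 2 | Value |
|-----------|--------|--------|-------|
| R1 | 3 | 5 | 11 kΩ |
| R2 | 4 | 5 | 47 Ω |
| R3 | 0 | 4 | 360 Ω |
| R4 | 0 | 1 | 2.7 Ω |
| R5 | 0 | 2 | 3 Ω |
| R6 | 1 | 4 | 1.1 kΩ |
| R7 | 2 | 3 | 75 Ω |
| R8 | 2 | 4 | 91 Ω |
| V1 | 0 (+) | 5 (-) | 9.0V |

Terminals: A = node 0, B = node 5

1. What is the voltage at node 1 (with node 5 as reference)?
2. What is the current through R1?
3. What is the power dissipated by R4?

Nodal analysis, taking node 5 as the 0 V reference.
Source V1 fixes V_0 = 9 V.
KCL at each unknown node (sum of currents leaving = 0; resistances in Ω):
  Node 1: (V_1 - 9)/2.7 + (V_1 - V_4)/1100 = 0
  Node 2: (V_2 - 9)/3 + (V_2 - V_3)/75 + (V_2 - V_4)/91 = 0
  Node 3: (V_3 - 0)/11000 + (V_3 - V_2)/75 = 0
  Node 4: (V_4 - 0)/47 + (V_4 - 9)/360 + (V_4 - V_1)/1100 + (V_4 - V_2)/91 = 0
Collecting terms (coefficients in siemens):
  0.3713·V_1 - 0.0009091·V_4 = 3.333
  0.3577·V_2 - 0.01333·V_3 - 0.01099·V_4 = 3
  0.01342·V_3 - 0.01333·V_2 = 0
  0.03595·V_4 - 0.0009091·V_1 - 0.01099·V_2 = 0.025
Solving these 4 simultaneous equations (Gaussian elimination) gives:
  V_1 = 8.987 V, V_2 = 8.826 V, V_3 = 8.766 V, V_4 = 3.62 V
Part 1:
  Read off the nodal solution: V_1 = 8.987 V
Part 2:
  I_R1 = (V_3 - V_5)/R1 = (8.766 - 0)/11000 = 0.0007969 A
  Magnitude: I_R1 = 0.0007969 A
Part 3:
  I_R4 = (V_0 - V_1)/R4 = (9 - 8.987)/2.7 = 0.004879 A
  P_R4 = I_R4² × R4 = (0.004879)² × 2.7 = 0.00006426 W

Final answers:
1. V_1 = 8.987 V
2. I_R1 = 0.0007969 A
3. P_R4 = 6.426e-05 W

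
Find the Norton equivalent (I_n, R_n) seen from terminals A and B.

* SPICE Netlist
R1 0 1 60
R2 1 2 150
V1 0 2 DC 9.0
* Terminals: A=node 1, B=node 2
Find the Thévenin equivalent first; then I_n = V_th/R_th and R_n = R_th.
Step 1 — V_th is the open-circuit voltage V_A - V_B (nothing connected across the terminals).
Nodal analysis, taking node 2 as the 0 V reference.
Source V1 fixes V_0 = 9 V.
KCL at each unknown node (sum of currents leaving = 0; resistances in Ω):
  Node 1: (V_1 - 9)/60 + (V_1 - 0)/150 = 0
Collecting terms: 0.02333 × V_1 = 0.15  =>  V_1 = 6.429 V
V_th = V_1 - V_2 = 6.429 - 0 = 6.429 V
Step 2 — R_th: zero the source — replace V1 by a short circuit (node 2 merges into node 0) — and find the resistance seen between A (node 1) and B (node 0).
Reduce the network between node 1 (A) and node 0 (B) by series/parallel combination:
  Rp1 = R1 ‖ R2 (parallel, both between nodes 0 and 1) = 1/(1/60 + 1/150) = 42.86 Ω
R_th = 42.86 Ω
I_n = V_th/R_th = 6.429/42.86 = 0.15 A, and R_n = R_th = 42.86 Ω

Final answer: I_n = 0.15 A, R_n = 42.86 Ω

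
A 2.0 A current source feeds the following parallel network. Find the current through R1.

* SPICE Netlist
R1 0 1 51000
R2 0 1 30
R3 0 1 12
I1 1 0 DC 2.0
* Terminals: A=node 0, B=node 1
All resistors sit directly between nodes 0 and 1, so they are in parallel and share one voltage V; the full source current 2 A splits among them.
1/R_par = 1/51000 + 1/30 + 1/12 = 0.1167 S  =>  R_par = 8.57 Ω
V = I × R_par = 2 × 8.57 = 17.14 V
I_R1 = V/R1 = 17.14/51000 = 0.0003361 A

Final answer: 0.0003361 A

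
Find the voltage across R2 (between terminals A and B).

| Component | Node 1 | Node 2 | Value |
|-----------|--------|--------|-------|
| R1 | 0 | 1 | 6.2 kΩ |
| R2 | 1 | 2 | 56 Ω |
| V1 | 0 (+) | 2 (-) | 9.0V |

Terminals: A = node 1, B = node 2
R1 and R2 are in series across V1 (node 0 → node 1 → node 2), and the output A–B is taken across R2, so this is a voltage divider.
Series current: I = V1/(R1 + R2) = 9/(6200 + 56) = 9/6256 = 0.001439 A
V_R2 = I × R2 = V1 × R2/(R1 + R2) = 9 × 56/6256 = 0.08056 V

Final answer: 0.08056 V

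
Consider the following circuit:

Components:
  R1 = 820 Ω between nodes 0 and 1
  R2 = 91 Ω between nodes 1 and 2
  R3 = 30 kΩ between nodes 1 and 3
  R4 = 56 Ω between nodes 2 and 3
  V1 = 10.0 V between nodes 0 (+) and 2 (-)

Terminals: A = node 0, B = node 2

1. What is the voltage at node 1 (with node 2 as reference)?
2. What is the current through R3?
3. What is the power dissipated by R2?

Nodal analysis, taking node 2 as the 0 V reference.
Source V1 fixes V_0 = 10 V.
KCL at each unknown node (sum of currents leaving = 0; resistances in Ω):
  Node 1: (V_1 - 10)/820 + (V_1 - 0)/91 + (V_1 - V_3)/30000 = 0
  Node 3: (V_3 - V_1)/30000 + (V_3 - 0)/56 = 0
Collecting terms (coefficients in siemens):
  0.01224·V_1 - 0.00003333·V_3 = 0.0122
  0.01789·V_3 - 0.00003333·V_1 = 0
Determinant D = (0.01224)(0.01789) - (-0.00003333)(-0.00003333) = 0.000219
V_1 = [(0.0122)(0.01789) - (-0.00003333)(0)]/D = 0.9962 V
V_3 = [(0.01224)(0) - (0.0122)(-0.00003333)]/D = 0.001856 V
Part 1:
  Read off the nodal solution: V_1 = 0.9962 V
Part 2:
  I_R3 = (V_1 - V_3)/R3 = (0.9962 - 0.001856)/30000 = 0.00003314 A
  Magnitude: I_R3 = 0.00003314 A
Part 3:
  I_R2 = (V_1 - V_2)/R2 = (0.9962 - 0)/91 = 0.01095 A
  P_R2 = I_R2² × R2 = (0.01095)² × 91 = 0.01091 W

Final answers:
1. V_1 = 0.9962 V
2. I_R3 = 3.314e-05 A
3. P_R2 = 0.01091 W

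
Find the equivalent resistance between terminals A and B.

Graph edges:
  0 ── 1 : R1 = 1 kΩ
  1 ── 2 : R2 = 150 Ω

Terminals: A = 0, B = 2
Reduce the network between node 0 (A) and node 2 (B) by series/parallel combination:
  Rs1 = R1 + R2 (series, joined only at node 1) = 1000 + 150 = 1150 Ω
R_eq = 1.15 kΩ

Final answer: 1.15 kΩ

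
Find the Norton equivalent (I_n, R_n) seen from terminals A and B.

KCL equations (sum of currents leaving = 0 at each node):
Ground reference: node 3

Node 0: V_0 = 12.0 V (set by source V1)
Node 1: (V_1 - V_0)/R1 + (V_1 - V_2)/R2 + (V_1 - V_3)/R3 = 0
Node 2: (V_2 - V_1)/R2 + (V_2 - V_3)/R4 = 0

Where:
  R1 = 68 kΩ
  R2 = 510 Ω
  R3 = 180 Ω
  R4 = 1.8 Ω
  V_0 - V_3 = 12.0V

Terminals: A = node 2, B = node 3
Find the Thévenin equivalent first; then I_n = V_th/R_th and R_n = R_th.
Step 1 — V_th is the open-circuit voltage V_A - V_B (nothing connected across the terminals).
Nodal analysis, taking node 3 as the 0 V reference.
Source V1 fixes V_0 = 12 V.
KCL at each unknown node (sum of currents leaving = 0; resistances in Ω):
  Node 1: (V_1 - 12)/68000 + (V_1 - V_2)/510 + (V_1 - 0)/180 = 0
  Node 2: (V_2 - V_1)/510 + (V_2 - 0)/1.8 = 0
Collecting terms (coefficients in siemens):
  0.007531·V_1 - 0.001961·V_2 = 0.0001765
  0.5575·V_2 - 0.001961·V_1 = 0
Determinant D = (0.007531)(0.5575) - (-0.001961)(-0.001961) = 0.004195
V_1 = [(0.0001765)(0.5575) - (-0.001961)(0)]/D = 0.02345 V
V_2 = [(0.007531)(0) - (0.0001765)(-0.001961)]/D = 0.00008249 V
V_th = V_2 - V_3 = 0.00008249 - 0 = 0.00008249 V
Step 2 — R_th: zero the source — replace V1 by a short circuit (node 3 merges into node 0) — and find the resistance seen between A (node 2) and B (node 0).
Reduce the network between node 2 (A) and node 0 (B) by series/parallel combination:
  Rp1 = R1 ‖ R3 (parallel, both between nodes 0 and 1) = 1/(1/68000 + 1/180) = 179.5 Ω
  Rs1 = R2 + Rp1 (series, joined only at node 1) = 510 + 179.5 = 689.5 Ω
  Rp2 = R4 ‖ Rs1 (parallel, both between nodes 0 and 2) = 1/(1/1.8 + 1/689.5) = 1.795 Ω
R_th = 1.795 Ω
I_n = V_th/R_th = 0.00008249/1.795 = 0.00004595 A, and R_n = R_th = 1.795 Ω

Final answer: I_n = 4.595e-05 A, R_n = 1.795 Ω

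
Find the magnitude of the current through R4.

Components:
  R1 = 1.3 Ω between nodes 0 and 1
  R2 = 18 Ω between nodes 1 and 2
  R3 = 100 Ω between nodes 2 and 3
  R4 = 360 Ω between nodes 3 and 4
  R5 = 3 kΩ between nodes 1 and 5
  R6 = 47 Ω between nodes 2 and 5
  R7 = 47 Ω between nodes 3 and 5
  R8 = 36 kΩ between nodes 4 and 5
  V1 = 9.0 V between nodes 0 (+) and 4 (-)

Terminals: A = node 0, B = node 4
Nodal analysis, taking node 4 as the 0 V reference.
Source V1 fixes V_0 = 9 V.
KCL at each unknown node (sum of currents leaving = 0; resistances in Ω):
  Node 1: (V_1 - 9)/1.3 + (V_1 - V_2)/18 + (V_1 - V_5)/3000 = 0
  Node 2: (V_2 - V_1)/18 + (V_2 - V_3)/100 + (V_2 - V_5)/47 = 0
  Node 3: (V_3 - V_2)/100 + (V_3 - 0)/360 + (V_3 - V_5)/47 = 0
  Node 5: (V_5 - V_1)/3000 + (V_5 - V_2)/47 + (V_5 - V_3)/47 + (V_5 - 0)/36000 = 0
Collecting terms (coefficients in siemens):
  0.8251·V_1 - 0.05556·V_2 - 0.0003333·V_5 = 6.923
  0.08683·V_2 - 0.05556·V_1 - 0.01·V_3 - 0.02128·V_5 = 0
  0.03405·V_3 - 0.01·V_2 - 0.02128·V_5 = 0
  0.04291·V_5 - 0.0003333·V_1 - 0.02128·V_2 - 0.02128·V_3 = 0
Solving these 4 simultaneous equations (Gaussian elimination) gives:
  V_1 = 8.972 V, V_2 = 8.595 V, V_3 = 7.577 V, V_5 = 8.087 V
I_R4 = (V_3 - V_4)/R4 = (7.577 - 0)/360 = 0.02105 A
|I_R4| = 0.02105 A

Final answer: |I_R4| = 0.02105 A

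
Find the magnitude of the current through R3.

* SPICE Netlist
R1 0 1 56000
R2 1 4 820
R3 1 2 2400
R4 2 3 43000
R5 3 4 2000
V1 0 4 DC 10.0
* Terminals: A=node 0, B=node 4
Nodal analysis, taking node 4 as the 0 V reference.
Source V1 fixes V_0 = 10 V.
KCL at each unknown node (sum of currents leaving = 0; resistances in Ω):
  Node 1: (V_1 - 10)/56000 + (V_1 - 0)/820 + (V_1 - V_2)/2400 = 0
  Node 2: (V_2 - V_1)/2400 + (V_2 - V_3)/43000 = 0
  Node 3: (V_3 - V_2)/43000 + (V_3 - 0)/2000 = 0
Collecting terms (coefficients in siemens):
  0.001654·V_1 - 0.0004167·V_2 = 0.0001786
  0.0004399·V_2 - 0.0004167·V_1 - 0.00002326·V_3 = 0
  0.0005233·V_3 - 0.00002326·V_2 = 0
Solving these 3 simultaneous equations (Gaussian elimination) gives:
  V_1 = 0.1419 V, V_2 = 0.1347 V, V_3 = 0.005987 V
I_R3 = (V_1 - V_2)/R3 = (0.1419 - 0.1347)/2400 = 0.000002994 A
|I_R3| = 0.000002994 A

Final answer: |I_R3| = 2.994e-06 A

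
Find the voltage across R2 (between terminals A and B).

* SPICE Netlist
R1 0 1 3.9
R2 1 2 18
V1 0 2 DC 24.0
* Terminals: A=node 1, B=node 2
R1 and R2 are in series across V1 (node 0 → node 1 → node 2), and the output A–B is taken across R2, so this is a voltage divider.
Series current: I = V1/(R1 + R2) = 24/(3.9 + 18) = 24/21.9 = 1.096 A
V_R2 = I × R2 = V1 × R2/(R1 + R2) = 24 × 18/21.9 = 19.73 V

Final answer: 19.73 V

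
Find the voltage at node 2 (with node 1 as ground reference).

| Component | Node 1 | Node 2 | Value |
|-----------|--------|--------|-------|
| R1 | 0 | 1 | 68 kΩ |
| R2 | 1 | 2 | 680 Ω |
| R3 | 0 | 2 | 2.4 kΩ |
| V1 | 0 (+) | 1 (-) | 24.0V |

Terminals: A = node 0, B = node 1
Nodal analysis, taking node 1 as the 0 V reference.
Source V1 fixes V_0 = 24 V.
KCL at each unknown node (sum of currents leaving = 0; resistances in Ω):
  Node 2: (V_2 - 0)/680 + (V_2 - 24)/2400 = 0
Collecting terms: 0.001887 × V_2 = 0.01  =>  V_2 = 5.299 V
The requested potential is V_2 = 5.299 V.

Final answer: V_2 = 5.299 V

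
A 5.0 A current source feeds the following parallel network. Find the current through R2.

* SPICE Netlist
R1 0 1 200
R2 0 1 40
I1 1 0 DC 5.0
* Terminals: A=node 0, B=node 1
All resistors sit directly between nodes 0 and 1, so they are in parallel and share one voltage V; the full source current 5 A splits among them.
1/R_par = 1/200 + 1/40 = 0.03 S  =>  R_par = 33.33 Ω
V = I × R_par = 5 × 33.33 = 166.7 V
I_R2 = V/R2 = 166.7/40 = 4.167 A

Final answer: 4.167 A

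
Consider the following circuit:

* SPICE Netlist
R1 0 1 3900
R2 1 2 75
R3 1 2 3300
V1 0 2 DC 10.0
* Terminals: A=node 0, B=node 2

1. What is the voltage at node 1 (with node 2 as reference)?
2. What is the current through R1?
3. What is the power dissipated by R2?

Nodal analysis, taking node 2 as the 0 V reference.
Source V1 fixes V_0 = 10 V.
KCL at each unknown node (sum of currents leaving = 0; resistances in Ω):
  Node 1: (V_1 - 10)/3900 + (V_1 - 0)/75 + (V_1 - 0)/3300 = 0
Collecting terms: 0.01389 × V_1 = 0.002564  =>  V_1 = 0.1846 V
Part 1:
  Read off the nodal solution: V_1 = 0.1846 V
Part 2:
  I_R1 = (V_0 - V_1)/R1 = (10 - 0.1846)/3900 = 0.002517 A
  Magnitude: I_R1 = 0.002517 A
Part 3:
  I_R2 = (V_1 - V_2)/R2 = (0.1846 - 0)/75 = 0.002461 A
  P_R2 = I_R2² × R2 = (0.002461)² × 75 = 0.0004542 W

Final answers:
1. V_1 = 0.1846 V
2. I_R1 = 0.002517 A
3. P_R2 = 0.0004542 W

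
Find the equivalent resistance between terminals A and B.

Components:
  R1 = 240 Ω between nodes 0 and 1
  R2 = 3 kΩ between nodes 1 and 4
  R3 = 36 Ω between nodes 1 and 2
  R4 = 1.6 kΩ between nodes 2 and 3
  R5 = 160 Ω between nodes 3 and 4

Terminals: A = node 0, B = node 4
Reduce the network between node 0 (A) and node 4 (B) by series/parallel combination:
  Rs1 = R3 + R4 (series, joined only at node 2) = 36 + 1600 = 1636 Ω
  Rs2 = R5 + Rs1 (series, joined only at node 3) = 160 + 1636 = 1796 Ω
  Rp1 = R2 ‖ Rs2 (parallel, both between nodes 1 and 4) = 1/(1/3000 + 1/1796) = 1123 Ω
  Rs3 = R1 + Rp1 (series, joined only at node 1) = 240 + 1123 = 1363 Ω
R_eq = 1.363 kΩ

Final answer: 1.363 kΩ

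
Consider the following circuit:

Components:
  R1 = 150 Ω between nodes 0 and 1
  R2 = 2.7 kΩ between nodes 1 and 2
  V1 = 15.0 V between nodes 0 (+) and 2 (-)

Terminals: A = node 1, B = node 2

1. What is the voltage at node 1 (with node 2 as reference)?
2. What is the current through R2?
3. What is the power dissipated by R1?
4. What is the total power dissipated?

Nodal analysis, taking node 2 as the 0 V reference.
Source V1 fixes V_0 = 15 V.
KCL at each unknown node (sum of currents leaving = 0; resistances in Ω):
  Node 1: (V_1 - 15)/150 + (V_1 - 0)/2700 = 0
Collecting terms: 0.007037 × V_1 = 0.1  =>  V_1 = 14.21 V
Part 1:
  Read off the nodal solution: V_1 = 14.21 V
Part 2:
  I_R2 = (V_1 - V_2)/R2 = (14.21 - 0)/2700 = 0.005263 A
  Magnitude: I_R2 = 0.005263 A
Part 3:
  I_R1 = (V_0 - V_1)/R1 = (15 - 14.21)/150 = 0.005263 A
  P_R1 = I_R1² × R1 = (0.005263)² × 150 = 0.004155 W
Part 4:
  Power in each resistor, P = (ΔV)²/R:
    P_R1 = (15 - 14.21)²/150 = 0.004155 W
    P_R2 = (14.21 - 0)²/2700 = 0.07479 W
  P_total = P_R1 + P_R2 = 0.07895 W

Final answers:
1. V_1 = 14.21 V
2. I_R2 = 0.005263 A
3. P_R1 = 0.004155 W
4. P_total = 0.07895 W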